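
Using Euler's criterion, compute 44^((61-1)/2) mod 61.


p = 61 is prime and the exponent is (p-1)/2 = 30, so by Euler's criterion 44^30 = (44/61) = +1 or -1 mod 61.
Compute by square-and-multiply:
  30 = 16 + 8 + 4 + 2 (binary 11110)
  Repeated squaring mod 61: 44^1 = 44, 44^2 = 45, 44^4 = 12, 44^8 = 22, 44^16 = 57
  44^30 = 44^16 * 44^8 * 44^4 * 44^2 = 57 * 22 * 12 * 45 mod 61
    57 * 22 = 1254 = 34 mod 61
    34 * 12 = 408 = 42 mod 61
    42 * 45 = 1890 = 60 mod 61
  44^30 = 60 mod 61
Result 60 = p - 1 = -1 mod 61: 44 is a quadratic non-residue mod 61. As a residue in [0, p-1] the value is 60.
44^30 mod 61 = 60

60


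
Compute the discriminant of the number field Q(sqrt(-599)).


For K = Q(sqrt(d)) with d squarefree: disc(K) = d if d = 1 mod 4, and disc(K) = 4d if d = 2 or 3 mod 4.
Here d = -599, and d mod 4 = 1.
d = 1 mod 4 (O_K = Z[(1+sqrt(d))/2]), so disc(K) = d = -599

-599


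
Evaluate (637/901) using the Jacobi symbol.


Compute (637/901) via quadratic reciprocity:
  reciprocity: (637/901) -> +(901/637)
  reduce: (264/637)
  pull out 2: (2/637) = -1  (since 637 mod 8 = 5)
  pull out 2: (2/637) = -1  (since 637 mod 8 = 5)
  pull out 2: (2/637) = -1  (since 637 mod 8 = 5)
  reciprocity: (33/637) -> +(637/33)
  reduce: (10/33)
  pull out 2: (2/33) = +1  (since 33 mod 8 = 1)
  reciprocity: (5/33) -> +(33/5)
  reduce: (3/5)
  reciprocity: (3/5) -> +(5/3)
  reduce: (2/3)
  pull out 2: (2/3) = -1  (since 3 mod 8 = 3)
  (1/3) = 1
Product of signs = 1

1


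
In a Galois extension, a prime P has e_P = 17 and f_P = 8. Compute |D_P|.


|D_P| = e * f
= 17 * 8
= 136

136


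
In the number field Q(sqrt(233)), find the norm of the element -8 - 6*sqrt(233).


N(a + b*sqrt(d)) = a^2 - d*b^2
= (-8)^2 - (233)*(-6)^2
= 64 - 8388
= -8324

-8324


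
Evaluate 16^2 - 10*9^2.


x^2 - d*y^2
= 16^2 - 10*9^2
= 256 - 810
= -554

-554


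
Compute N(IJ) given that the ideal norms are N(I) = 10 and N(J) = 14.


N(IJ) = N(I) * N(J)
= 10 * 14
= 140

140


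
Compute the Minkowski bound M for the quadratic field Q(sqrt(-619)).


d = -619, d mod 4 = 1, so disc(K) = d = -619; |disc(K)| = 619
Imaginary quadratic field, so n = 2, s = r2 = 1, r1 = 0
M = (n!/n^n) * (4/pi)^s * sqrt(|disc(K)|) = (2!/2^2) * (4/pi)^1 * sqrt(619)
= 0.5 * 1.273240 * 24.879711
= 15.8389

15.8389


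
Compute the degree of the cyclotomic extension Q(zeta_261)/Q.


The degree equals Euler's totient phi(261).
261 = 3^2 * 29
phi(261) = 168

168


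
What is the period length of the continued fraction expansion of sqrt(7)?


Run the CF algorithm for sqrt(7).
a_0 = floor(sqrt(7)) = 2; set m_0=0, q_0=1.
Recurrence: m' = q*a - m,  q' = (d - m'^2)/q,  a' = floor((a_0 + m')/q').
  step 1: m=2, q=3, a=1
  step 2: m=1, q=2, a=1
  step 3: m=1, q=3, a=1
  step 4: m=2, q=1, a=4
a_4 = 2*a_0 = 4, so the period closes here.
sqrt(7) = [2; 1, 1, 1, 4]
Period length = 4

4


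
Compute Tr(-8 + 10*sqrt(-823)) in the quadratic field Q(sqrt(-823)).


Tr(a + b*sqrt(d)) = (a + b*sqrt(d)) + (a - b*sqrt(d)) = 2a
= 2 * (-8)
= -16

-16


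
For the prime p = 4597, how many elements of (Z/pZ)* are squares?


For prime p, the number of non-zero quadratic residues is (p-1)/2.
= (4597-1)/2
= 2298

2298


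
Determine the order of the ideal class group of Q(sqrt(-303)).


K = Q(sqrt(-303)). d mod 4 = 1, so D = disc(K) = d = -303
h(K) equals the number of primitive reduced positive-definite forms (a, b, c) = a*x^2 + b*x*y + c*y^2 with b^2 - 4ac = D,
where reduced means |b| <= a <= c, with b >= 0 whenever |b| = a or a = c, and primitive means gcd(a, b, c) = 1.
Reduced forces 3a^2 <= |D| = 303, so 1 <= a <= 10; b must have the parity of D, and c = (b^2 - D)/(4a) must be an integer >= a.
Enumerate a = 1..10, b in [-a, a]:
  a=1: (1, 1, 76)  [1]
  a=2: (2, -1, 38), (2, 1, 38)  [2]
  a=3: (3, 3, 26)  [1]
  a=4: (4, -1, 19), (4, 1, 19)  [2]
  a=5: none
  a=6: (6, -3, 13), (6, 3, 13)  [2]
  a=7: none
  a=8: (8, -7, 11), (8, 7, 11)  [2]
  a=9..10: none
Total reduced forms: 1 + 2 + 1 + 2 + 2 + 2 = 10
h = 10

10


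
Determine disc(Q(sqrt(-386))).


For K = Q(sqrt(d)) with d squarefree: disc(K) = d if d = 1 mod 4, and disc(K) = 4d if d = 2 or 3 mod 4.
Here d = -386, and d mod 4 = 2.
d = 2 mod 4, not 1 (O_K = Z[sqrt(d)]), so disc(K) = 4d = 4 * (-386) = -1544

-1544


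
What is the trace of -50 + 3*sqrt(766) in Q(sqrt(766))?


Tr(a + b*sqrt(d)) = (a + b*sqrt(d)) + (a - b*sqrt(d)) = 2a
= 2 * (-50)
= -100

-100


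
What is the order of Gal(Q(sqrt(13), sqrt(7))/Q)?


The 2 square roots of distinct primes are multiplicatively independent over Q,
so [K:Q] = 2^2 and Gal(K/Q) is isomorphic to (Z/2Z)^2.
|Gal| = 2^2 = 4

4


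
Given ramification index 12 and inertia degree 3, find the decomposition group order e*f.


|D_P| = e * f
= 12 * 3
= 36

36


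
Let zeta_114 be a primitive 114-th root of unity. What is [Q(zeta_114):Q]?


The degree equals Euler's totient phi(114).
114 = 2 * 3 * 19
phi(114) = 36

36


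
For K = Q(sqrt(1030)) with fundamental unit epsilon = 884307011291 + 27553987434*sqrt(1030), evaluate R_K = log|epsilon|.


epsilon = 884307011291 + 27553987434*sqrt(1030)
= 1.7686e+12
R = ln(1.7686e+12)
= 28.2012

28.2012


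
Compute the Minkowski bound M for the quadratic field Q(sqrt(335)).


d = 335, d mod 4 = 3, so disc(K) = 4d = 1340; |disc(K)| = 1340
Real quadratic field, so n = 2, s = r2 = 0, r1 = 2
M = (n!/n^n) * (4/pi)^s * sqrt(|disc(K)|) = (2!/2^2) * (4/pi)^0 * sqrt(1340)
= 0.5 * 1.000000 * 36.606010
= 18.3030

18.3030


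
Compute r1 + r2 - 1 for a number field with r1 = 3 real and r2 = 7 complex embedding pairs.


By Dirichlet's unit theorem:
rank = r1 + r2 - 1
= 3 + 7 - 1
= 9

9


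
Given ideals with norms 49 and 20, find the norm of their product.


N(IJ) = N(I) * N(J)
= 49 * 20
= 980

980


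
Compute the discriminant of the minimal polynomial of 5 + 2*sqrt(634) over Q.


The element 5 + 2*sqrt(634) has minimal polynomial:
x^2 - 10*x - 2511
Discriminant = (-10)^2 - 4*(-2511)
= 100 + 10044
= 10144

10144


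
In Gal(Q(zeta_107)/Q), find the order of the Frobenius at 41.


The Frobenius at p in Gal(Q(zeta_n)/Q) = (Z/nZ)* is the class of p, so its order is ord_107(41), the smallest k >= 1 with 41^k = 1 mod 107.
n = 107 = 107, phi(107) = 106; the order divides phi(n).
Divisors of 106: 1, 2, 53, 106
Repeated squaring mod 107: 41^1 = 41, 41^2 = 76, 41^4 = 105, 41^8 = 4, 41^16 = 16, 41^32 = 42, 41^64 = 52
Test divisors in increasing order:
  k=1: 41^1 = 41 mod 107
  k=2: 41^2 = 76 mod 107
  k=53: 41^53 = 42 * 16 * 105 * 41 = 1 mod 107  <- first divisor giving 1
Order = 53

53


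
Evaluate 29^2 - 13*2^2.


x^2 - d*y^2
= 29^2 - 13*2^2
= 841 - 52
= 789

789


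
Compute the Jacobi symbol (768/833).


Compute (768/833) via quadratic reciprocity:
  pull out 2: (2/833) = +1  (since 833 mod 8 = 1)
  pull out 2: (2/833) = +1  (since 833 mod 8 = 1)
  pull out 2: (2/833) = +1  (since 833 mod 8 = 1)
  pull out 2: (2/833) = +1  (since 833 mod 8 = 1)
  pull out 2: (2/833) = +1  (since 833 mod 8 = 1)
  pull out 2: (2/833) = +1  (since 833 mod 8 = 1)
  pull out 2: (2/833) = +1  (since 833 mod 8 = 1)
  pull out 2: (2/833) = +1  (since 833 mod 8 = 1)
  reciprocity: (3/833) -> +(833/3)
  reduce: (2/3)
  pull out 2: (2/3) = -1  (since 3 mod 8 = 3)
  (1/3) = 1
Product of signs = -1

-1


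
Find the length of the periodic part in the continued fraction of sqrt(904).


Run the CF algorithm for sqrt(904).
a_0 = floor(sqrt(904)) = 30; set m_0=0, q_0=1.
Recurrence: m' = q*a - m,  q' = (d - m'^2)/q,  a' = floor((a_0 + m')/q').
  step 1: m=30, q=4, a=15
  step 2: m=30, q=1, a=60
a_2 = 2*a_0 = 60, so the period closes here.
sqrt(904) = [30; 15, 60]
Period length = 2

2


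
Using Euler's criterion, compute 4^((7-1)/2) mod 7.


p = 7 is prime and the exponent is (p-1)/2 = 3, so by Euler's criterion 4^3 = (4/7) = +1 or -1 mod 7.
Compute by square-and-multiply:
  3 = 2 + 1 (binary 11)
  Repeated squaring mod 7: 4^1 = 4, 4^2 = 2
  4^3 = 4^2 * 4^1 = 2 * 4 mod 7
    2 * 4 = 8 = 1 mod 7
  4^3 = 1 mod 7
Result 1: 4 is a quadratic residue mod 7.
4^3 mod 7 = 1

1


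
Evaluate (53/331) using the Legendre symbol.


p = 331 is prime, so compute (53/331) with the reciprocity algorithm (Jacobi-symbol steps: pull out 2s via (2/n), flip via reciprocity, reduce):
  reciprocity: (53/331) -> +(331/53)
  reduce: (13/53)
  reciprocity: (13/53) -> +(53/13)
  reduce: (1/13)
  (1/13) = 1
Product of signs = 1
(53/331) = 1

1


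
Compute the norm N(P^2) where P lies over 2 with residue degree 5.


N(P^a) = p^(a*f)
= 2^(2*5)
= 2^10
= 1024

1024


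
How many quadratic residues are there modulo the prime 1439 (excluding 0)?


For prime p, the number of non-zero quadratic residues is (p-1)/2.
= (1439-1)/2
= 719

719


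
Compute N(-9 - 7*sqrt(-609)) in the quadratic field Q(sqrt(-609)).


N(a + b*sqrt(d)) = a^2 - d*b^2
= (-9)^2 - (-609)*(-7)^2
= 81 + 29841
= 29922

29922


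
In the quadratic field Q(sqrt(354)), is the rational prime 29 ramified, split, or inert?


K = Q(sqrt(354)). Since d mod 4 = 2, disc(K) = 1416.
Check p | disc: 1416 mod 29 = 24.
p does not divide disc. Compute Legendre symbol (d/p):
6^((29-1)/2) mod 29 = 1
(d/p) = 1, so p splits: (p) = P*P' with e=1, f=1, g=2.
Therefore p is split.

split


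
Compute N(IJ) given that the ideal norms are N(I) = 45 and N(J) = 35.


N(IJ) = N(I) * N(J)
= 45 * 35
= 1575

1575


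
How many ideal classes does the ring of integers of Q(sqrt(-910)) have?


K = Q(sqrt(-910)). d mod 4 = 2, so D = disc(K) = 4d = -3640
h(K) equals the number of primitive reduced positive-definite forms (a, b, c) = a*x^2 + b*x*y + c*y^2 with b^2 - 4ac = D,
where reduced means |b| <= a <= c, with b >= 0 whenever |b| = a or a = c, and primitive means gcd(a, b, c) = 1.
Reduced forces 3a^2 <= |D| = 3640, so 1 <= a <= 34; b must have the parity of D, and c = (b^2 - D)/(4a) must be an integer >= a.
Enumerate a = 1..34, b in [-a, a]:
  a=1: (1, 0, 910)  [1]
  a=2: (2, 0, 455)  [1]
  a=3..4: none
  a=5: (5, 0, 182)  [1]
  a=6: none
  a=7: (7, 0, 130)  [1]
  a=8..9: none
  a=10: (10, 0, 91)  [1]
  a=11: (11, -10, 85), (11, 10, 85)  [2]
  a=12: none
  a=13: (13, 0, 70)  [1]
  a=14: (14, 0, 65)  [1]
  a=15..16: none
  a=17: (17, -10, 55), (17, 10, 55)  [2]
  a=18..21: none
  a=22: (22, -12, 43), (22, 12, 43)  [2]
  a=23..25: none
  a=26: (26, 0, 35)  [1]
  a=27..30: none
  a=31: (31, -24, 34), (31, 24, 34)  [2]
  a=32..34: none
Total reduced forms: 1 + 1 + 1 + 1 + 1 + 2 + 1 + 1 + 2 + 2 + 1 + 2 = 16
h = 16

16


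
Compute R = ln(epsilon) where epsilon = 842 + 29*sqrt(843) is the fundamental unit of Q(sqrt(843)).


epsilon = 842 + 29*sqrt(843)
= 1683.9994
R = ln(1683.9994)
= 7.4289

7.4289


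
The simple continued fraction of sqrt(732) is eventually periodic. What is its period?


Run the CF algorithm for sqrt(732).
a_0 = floor(sqrt(732)) = 27; set m_0=0, q_0=1.
Recurrence: m' = q*a - m,  q' = (d - m'^2)/q,  a' = floor((a_0 + m')/q').
  step 1: m=27, q=3, a=18
  step 2: m=27, q=1, a=54
a_2 = 2*a_0 = 54, so the period closes here.
sqrt(732) = [27; 18, 54]
Period length = 2

2


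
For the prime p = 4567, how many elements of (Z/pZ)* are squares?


For prime p, the number of non-zero quadratic residues is (p-1)/2.
= (4567-1)/2
= 2283

2283


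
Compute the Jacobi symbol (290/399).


Compute (290/399) via quadratic reciprocity:
  pull out 2: (2/399) = +1  (since 399 mod 8 = 7)
  reciprocity: (145/399) -> +(399/145)
  reduce: (109/145)
  reciprocity: (109/145) -> +(145/109)
  reduce: (36/109)
  pull out 2: (2/109) = -1  (since 109 mod 8 = 5)
  pull out 2: (2/109) = -1  (since 109 mod 8 = 5)
  reciprocity: (9/109) -> +(109/9)
  reduce: (1/9)
  (1/9) = 1
Product of signs = 1

1


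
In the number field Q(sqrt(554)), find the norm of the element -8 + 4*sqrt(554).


N(a + b*sqrt(d)) = a^2 - d*b^2
= (-8)^2 - (554)*(4)^2
= 64 - 8864
= -8800

-8800


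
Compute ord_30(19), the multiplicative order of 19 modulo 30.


We want ord_30(19), the smallest k >= 1 with 19^k = 1 mod 30.
n = 30 = 2 * 3 * 5, phi(30) = 8; the order divides phi(n).
Divisors of 8: 1, 2, 4, 8
Repeated squaring mod 30: 19^1 = 19, 19^2 = 1, 19^4 = 1, 19^8 = 1
Test divisors in increasing order:
  k=1: 19^1 = 19 mod 30
  k=2: 19^2 = 1 mod 30  <- first divisor giving 1
Order = 2

2


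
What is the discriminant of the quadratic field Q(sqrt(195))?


For K = Q(sqrt(d)) with d squarefree: disc(K) = d if d = 1 mod 4, and disc(K) = 4d if d = 2 or 3 mod 4.
Here d = 195, and d mod 4 = 3.
d = 3 mod 4, not 1 (O_K = Z[sqrt(d)]), so disc(K) = 4d = 4 * (195) = 780

780


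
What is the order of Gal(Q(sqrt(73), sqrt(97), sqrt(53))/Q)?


The 3 square roots of distinct primes are multiplicatively independent over Q,
so [K:Q] = 2^3 and Gal(K/Q) is isomorphic to (Z/2Z)^3.
|Gal| = 2^3 = 8

8


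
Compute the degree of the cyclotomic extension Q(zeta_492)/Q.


The degree equals Euler's totient phi(492).
492 = 2^2 * 3 * 41
phi(492) = 160

160


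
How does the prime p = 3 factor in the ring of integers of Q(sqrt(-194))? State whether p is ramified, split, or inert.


K = Q(sqrt(-194)). Since d mod 4 = 2, disc(K) = -776.
Check p | disc: -776 mod 3 = 1.
p does not divide disc. Compute Legendre symbol (d/p):
1^((3-1)/2) mod 3 = 1
(d/p) = 1, so p splits: (p) = P*P' with e=1, f=1, g=2.
Therefore p is split.

split


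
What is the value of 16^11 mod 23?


p = 23 is prime and the exponent is (p-1)/2 = 11, so by Euler's criterion 16^11 = (16/23) = +1 or -1 mod 23.
Compute by square-and-multiply:
  11 = 8 + 2 + 1 (binary 1011)
  Repeated squaring mod 23: 16^1 = 16, 16^2 = 3, 16^4 = 9, 16^8 = 12
  16^11 = 16^8 * 16^2 * 16^1 = 12 * 3 * 16 mod 23
    12 * 3 = 36 = 13 mod 23
    13 * 16 = 208 = 1 mod 23
  16^11 = 1 mod 23
Result 1: 16 is a quadratic residue mod 23.
16^11 mod 23 = 1

1


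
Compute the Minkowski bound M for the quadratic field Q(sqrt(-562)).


d = -562, d mod 4 = 2, so disc(K) = 4d = -2248; |disc(K)| = 2248
Imaginary quadratic field, so n = 2, s = r2 = 1, r1 = 0
M = (n!/n^n) * (4/pi)^s * sqrt(|disc(K)|) = (2!/2^2) * (4/pi)^1 * sqrt(2248)
= 0.5 * 1.273240 * 47.413078
= 30.1841

30.1841


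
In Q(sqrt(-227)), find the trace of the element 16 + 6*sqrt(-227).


Tr(a + b*sqrt(d)) = (a + b*sqrt(d)) + (a - b*sqrt(d)) = 2a
= 2 * (16)
= 32

32


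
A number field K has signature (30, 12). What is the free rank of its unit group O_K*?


By Dirichlet's unit theorem:
rank = r1 + r2 - 1
= 30 + 12 - 1
= 41

41


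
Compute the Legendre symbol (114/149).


p = 149 is prime, so compute (114/149) with the reciprocity algorithm (Jacobi-symbol steps: pull out 2s via (2/n), flip via reciprocity, reduce):
  pull out 2: (2/149) = -1  (since 149 mod 8 = 5)
  reciprocity: (57/149) -> +(149/57)
  reduce: (35/57)
  reciprocity: (35/57) -> +(57/35)
  reduce: (22/35)
  pull out 2: (2/35) = -1  (since 35 mod 8 = 3)
  reciprocity: (11/35) -> -(35/11)
  reduce: (2/11)
  pull out 2: (2/11) = -1  (since 11 mod 8 = 3)
  (1/11) = 1
Product of signs = 1
(114/149) = 1

1


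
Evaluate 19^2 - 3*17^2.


x^2 - d*y^2
= 19^2 - 3*17^2
= 361 - 867
= -506

-506


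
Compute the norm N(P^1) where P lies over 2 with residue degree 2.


N(P^a) = p^(a*f)
= 2^(1*2)
= 2^2
= 4

4


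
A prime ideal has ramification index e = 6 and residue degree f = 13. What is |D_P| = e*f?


|D_P| = e * f
= 6 * 13
= 78

78


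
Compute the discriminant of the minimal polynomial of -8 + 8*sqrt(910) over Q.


The element -8 + 8*sqrt(910) has minimal polynomial:
x^2 + 16*x - 58176
Discriminant = (16)^2 - 4*(-58176)
= 256 + 232704
= 232960

232960


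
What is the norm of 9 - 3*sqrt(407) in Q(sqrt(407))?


N(a + b*sqrt(d)) = a^2 - d*b^2
= (9)^2 - (407)*(-3)^2
= 81 - 3663
= -3582

-3582


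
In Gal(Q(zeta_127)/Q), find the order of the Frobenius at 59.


The Frobenius at p in Gal(Q(zeta_n)/Q) = (Z/nZ)* is the class of p, so its order is ord_127(59), the smallest k >= 1 with 59^k = 1 mod 127.
n = 127 = 127, phi(127) = 126; the order divides phi(n).
Divisors of 126: 1, 2, 3, 6, 7, 9, 14, 18, 21, 42, 63, 126
Repeated squaring mod 127: 59^1 = 59, 59^2 = 52, 59^4 = 37, 59^8 = 99, 59^16 = 22, 59^32 = 103, 59^64 = 68
Test divisors in increasing order:
  k=1: 59^1 = 59 mod 127
  k=2: 59^2 = 52 mod 127
  k=3: 59^3 = 52 * 59 = 20 mod 127
  k=6: 59^6 = 37 * 52 = 19 mod 127
  k=7: 59^7 = 37 * 52 * 59 = 105 mod 127
  k=9: 59^9 = 99 * 59 = 126 mod 127
  k=14: 59^14 = 99 * 37 * 52 = 103 mod 127
  k=18: 59^18 = 22 * 52 = 1 mod 127  <- first divisor giving 1
Order = 18

18


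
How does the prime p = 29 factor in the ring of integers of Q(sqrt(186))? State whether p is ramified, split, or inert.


K = Q(sqrt(186)). Since d mod 4 = 2, disc(K) = 744.
Check p | disc: 744 mod 29 = 19.
p does not divide disc. Compute Legendre symbol (d/p):
12^((29-1)/2) mod 29 = -1
(d/p) = -1, so p is inert: (p) stays prime with e=1, f=2, g=1.
Therefore p is inert.

inert


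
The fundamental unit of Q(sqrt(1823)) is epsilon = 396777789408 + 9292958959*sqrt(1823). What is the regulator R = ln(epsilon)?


epsilon = 396777789408 + 9292958959*sqrt(1823)
= 7.9356e+11
R = ln(7.9356e+11)
= 27.3998

27.3998


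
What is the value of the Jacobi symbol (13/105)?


Compute (13/105) via quadratic reciprocity:
  reciprocity: (13/105) -> +(105/13)
  reduce: (1/13)
  (1/13) = 1
Product of signs = 1

1


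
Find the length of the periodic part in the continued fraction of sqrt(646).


Run the CF algorithm for sqrt(646).
a_0 = floor(sqrt(646)) = 25; set m_0=0, q_0=1.
Recurrence: m' = q*a - m,  q' = (d - m'^2)/q,  a' = floor((a_0 + m')/q').
  step 1: m=25, q=21, a=2
  step 2: m=17, q=17, a=2
  step 3: m=17, q=21, a=2
  step 4: m=25, q=1, a=50
a_4 = 2*a_0 = 50, so the period closes here.
sqrt(646) = [25; 2, 2, 2, 50]
Period length = 4

4


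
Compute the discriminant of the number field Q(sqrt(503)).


For K = Q(sqrt(d)) with d squarefree: disc(K) = d if d = 1 mod 4, and disc(K) = 4d if d = 2 or 3 mod 4.
Here d = 503, and d mod 4 = 3.
d = 3 mod 4, not 1 (O_K = Z[sqrt(d)]), so disc(K) = 4d = 4 * (503) = 2012

2012


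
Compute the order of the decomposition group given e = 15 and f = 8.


|D_P| = e * f
= 15 * 8
= 120

120


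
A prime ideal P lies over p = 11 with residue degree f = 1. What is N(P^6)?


N(P^a) = p^(a*f)
= 11^(6*1)
= 11^6
= 1771561

1771561


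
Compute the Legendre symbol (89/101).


p = 101 is prime, so compute (89/101) with the reciprocity algorithm (Jacobi-symbol steps: pull out 2s via (2/n), flip via reciprocity, reduce):
  reciprocity: (89/101) -> +(101/89)
  reduce: (12/89)
  pull out 2: (2/89) = +1  (since 89 mod 8 = 1)
  pull out 2: (2/89) = +1  (since 89 mod 8 = 1)
  reciprocity: (3/89) -> +(89/3)
  reduce: (2/3)
  pull out 2: (2/3) = -1  (since 3 mod 8 = 3)
  (1/3) = 1
Product of signs = -1
(89/101) = -1

-1


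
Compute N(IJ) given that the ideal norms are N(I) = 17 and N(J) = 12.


N(IJ) = N(I) * N(J)
= 17 * 12
= 204

204


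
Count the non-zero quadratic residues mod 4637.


For prime p, the number of non-zero quadratic residues is (p-1)/2.
= (4637-1)/2
= 2318

2318


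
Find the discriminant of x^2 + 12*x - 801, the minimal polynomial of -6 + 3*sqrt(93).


The element -6 + 3*sqrt(93) has minimal polynomial:
x^2 + 12*x - 801
Discriminant = (12)^2 - 4*(-801)
= 144 + 3204
= 3348

3348


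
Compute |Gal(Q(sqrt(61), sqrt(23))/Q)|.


The 2 square roots of distinct primes are multiplicatively independent over Q,
so [K:Q] = 2^2 and Gal(K/Q) is isomorphic to (Z/2Z)^2.
|Gal| = 2^2 = 4

4


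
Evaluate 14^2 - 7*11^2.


x^2 - d*y^2
= 14^2 - 7*11^2
= 196 - 847
= -651

-651


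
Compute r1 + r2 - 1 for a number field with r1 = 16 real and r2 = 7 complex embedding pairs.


By Dirichlet's unit theorem:
rank = r1 + r2 - 1
= 16 + 7 - 1
= 22

22


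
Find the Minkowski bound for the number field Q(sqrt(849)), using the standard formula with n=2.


d = 849, d mod 4 = 1, so disc(K) = d = 849; |disc(K)| = 849
Real quadratic field, so n = 2, s = r2 = 0, r1 = 2
M = (n!/n^n) * (4/pi)^s * sqrt(|disc(K)|) = (2!/2^2) * (4/pi)^0 * sqrt(849)
= 0.5 * 1.000000 * 29.137605
= 14.5688

14.5688


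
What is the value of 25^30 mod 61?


p = 61 is prime and the exponent is (p-1)/2 = 30, so by Euler's criterion 25^30 = (25/61) = +1 or -1 mod 61.
Compute by square-and-multiply:
  30 = 16 + 8 + 4 + 2 (binary 11110)
  Repeated squaring mod 61: 25^1 = 25, 25^2 = 15, 25^4 = 42, 25^8 = 56, 25^16 = 25
  25^30 = 25^16 * 25^8 * 25^4 * 25^2 = 25 * 56 * 42 * 15 mod 61
    25 * 56 = 1400 = 58 mod 61
    58 * 42 = 2436 = 57 mod 61
    57 * 15 = 855 = 1 mod 61
  25^30 = 1 mod 61
Result 1: 25 is a quadratic residue mod 61.
25^30 mod 61 = 1

1


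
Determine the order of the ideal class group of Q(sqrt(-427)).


K = Q(sqrt(-427)). d mod 4 = 1, so D = disc(K) = d = -427
h(K) equals the number of primitive reduced positive-definite forms (a, b, c) = a*x^2 + b*x*y + c*y^2 with b^2 - 4ac = D,
where reduced means |b| <= a <= c, with b >= 0 whenever |b| = a or a = c, and primitive means gcd(a, b, c) = 1.
Reduced forces 3a^2 <= |D| = 427, so 1 <= a <= 11; b must have the parity of D, and c = (b^2 - D)/(4a) must be an integer >= a.
Enumerate a = 1..11, b in [-a, a]:
  a=1: (1, 1, 107)  [1]
  a=2..6: none
  a=7: (7, 7, 17)  [1]
  a=8..11: none
Total reduced forms: 1 + 1 = 2
h = 2

2


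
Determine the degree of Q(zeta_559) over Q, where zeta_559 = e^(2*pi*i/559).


The degree equals Euler's totient phi(559).
559 = 13 * 43
phi(559) = 504

504


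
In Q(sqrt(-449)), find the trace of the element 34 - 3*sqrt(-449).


Tr(a + b*sqrt(d)) = (a + b*sqrt(d)) + (a - b*sqrt(d)) = 2a
= 2 * (34)
= 68

68


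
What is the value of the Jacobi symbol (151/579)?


Compute (151/579) via quadratic reciprocity:
  reciprocity: (151/579) -> -(579/151)
  reduce: (126/151)
  pull out 2: (2/151) = +1  (since 151 mod 8 = 7)
  reciprocity: (63/151) -> -(151/63)
  reduce: (25/63)
  reciprocity: (25/63) -> +(63/25)
  reduce: (13/25)
  reciprocity: (13/25) -> +(25/13)
  reduce: (12/13)
  pull out 2: (2/13) = -1  (since 13 mod 8 = 5)
  pull out 2: (2/13) = -1  (since 13 mod 8 = 5)
  reciprocity: (3/13) -> +(13/3)
  reduce: (1/3)
  (1/3) = 1
Product of signs = 1

1


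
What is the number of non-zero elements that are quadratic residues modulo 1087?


For prime p, the number of non-zero quadratic residues is (p-1)/2.
= (1087-1)/2
= 543

543


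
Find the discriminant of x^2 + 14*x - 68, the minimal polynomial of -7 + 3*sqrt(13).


The element -7 + 3*sqrt(13) has minimal polynomial:
x^2 + 14*x - 68
Discriminant = (14)^2 - 4*(-68)
= 196 + 272
= 468

468


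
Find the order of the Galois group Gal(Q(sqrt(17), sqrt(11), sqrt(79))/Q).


The 3 square roots of distinct primes are multiplicatively independent over Q,
so [K:Q] = 2^3 and Gal(K/Q) is isomorphic to (Z/2Z)^3.
|Gal| = 2^3 = 8

8


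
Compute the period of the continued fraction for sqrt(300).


Run the CF algorithm for sqrt(300).
a_0 = floor(sqrt(300)) = 17; set m_0=0, q_0=1.
Recurrence: m' = q*a - m,  q' = (d - m'^2)/q,  a' = floor((a_0 + m')/q').
  step 1: m=17, q=11, a=3
  step 2: m=16, q=4, a=8
  step 3: m=16, q=11, a=3
  step 4: m=17, q=1, a=34
a_4 = 2*a_0 = 34, so the period closes here.
sqrt(300) = [17; 3, 8, 3, 34]
Period length = 4

4


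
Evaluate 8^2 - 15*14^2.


x^2 - d*y^2
= 8^2 - 15*14^2
= 64 - 2940
= -2876

-2876


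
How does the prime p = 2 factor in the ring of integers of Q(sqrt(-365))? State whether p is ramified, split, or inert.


K = Q(sqrt(-365)). Since d mod 4 = 3, disc(K) = -1460.
Check p | disc: -1460 mod 2 = 0.
p divides disc, so p ramifies: (p) = P^2 with e=2, f=1, g=1.
Therefore p is ramified.

ramified


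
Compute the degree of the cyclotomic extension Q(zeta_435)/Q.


The degree equals Euler's totient phi(435).
435 = 3 * 5 * 29
phi(435) = 224

224


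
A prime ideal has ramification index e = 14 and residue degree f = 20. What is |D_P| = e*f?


|D_P| = e * f
= 14 * 20
= 280

280


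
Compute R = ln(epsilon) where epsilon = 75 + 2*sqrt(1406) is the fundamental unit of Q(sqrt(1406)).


epsilon = 75 + 2*sqrt(1406)
= 149.9933
R = ln(149.9933)
= 5.0106

5.0106


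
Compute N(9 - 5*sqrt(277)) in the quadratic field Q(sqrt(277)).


N(a + b*sqrt(d)) = a^2 - d*b^2
= (9)^2 - (277)*(-5)^2
= 81 - 6925
= -6844

-6844


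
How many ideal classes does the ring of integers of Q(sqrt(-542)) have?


K = Q(sqrt(-542)). d mod 4 = 2, so D = disc(K) = 4d = -2168
h(K) equals the number of primitive reduced positive-definite forms (a, b, c) = a*x^2 + b*x*y + c*y^2 with b^2 - 4ac = D,
where reduced means |b| <= a <= c, with b >= 0 whenever |b| = a or a = c, and primitive means gcd(a, b, c) = 1.
Reduced forces 3a^2 <= |D| = 2168, so 1 <= a <= 26; b must have the parity of D, and c = (b^2 - D)/(4a) must be an integer >= a.
Enumerate a = 1..26, b in [-a, a]:
  a=1: (1, 0, 542)  [1]
  a=2: (2, 0, 271)  [1]
  a=3: (3, -2, 181), (3, 2, 181)  [2]
  a=4..5: none
  a=6: (6, -4, 91), (6, 4, 91)  [2]
  a=7: (7, -4, 78), (7, 4, 78)  [2]
  a=8: none
  a=9: (9, -8, 62), (9, 8, 62)  [2]
  a=10..12: none
  a=13: (13, -4, 42), (13, 4, 42)  [2]
  a=14: (14, -4, 39), (14, 4, 39)  [2]
  a=15..16: none
  a=17: (17, -12, 34), (17, 12, 34)  [2]
  a=18: (18, -8, 31), (18, 8, 31)  [2]
  a=19: (19, -6, 29), (19, 6, 29)  [2]
  a=20: none
  a=21: (21, -10, 27), (21, -4, 26), (21, 4, 26), (21, 10, 27)  [4]
  a=22..26: none
Total reduced forms: 1 + 1 + 2 + 2 + 2 + 2 + 2 + 2 + 2 + 2 + 2 + 4 = 24
h = 24

24


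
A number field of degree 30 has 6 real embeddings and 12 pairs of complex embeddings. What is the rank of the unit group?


By Dirichlet's unit theorem:
rank = r1 + r2 - 1
= 6 + 12 - 1
= 17

17


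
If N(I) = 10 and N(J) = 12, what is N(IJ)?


N(IJ) = N(I) * N(J)
= 10 * 12
= 120

120


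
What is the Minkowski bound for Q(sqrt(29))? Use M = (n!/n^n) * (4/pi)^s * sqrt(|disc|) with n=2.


d = 29, d mod 4 = 1, so disc(K) = d = 29; |disc(K)| = 29
Real quadratic field, so n = 2, s = r2 = 0, r1 = 2
M = (n!/n^n) * (4/pi)^s * sqrt(|disc(K)|) = (2!/2^2) * (4/pi)^0 * sqrt(29)
= 0.5 * 1.000000 * 5.385165
= 2.6926

2.6926


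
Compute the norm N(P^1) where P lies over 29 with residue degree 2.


N(P^a) = p^(a*f)
= 29^(1*2)
= 29^2
= 841

841


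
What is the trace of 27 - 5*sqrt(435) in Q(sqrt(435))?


Tr(a + b*sqrt(d)) = (a + b*sqrt(d)) + (a - b*sqrt(d)) = 2a
= 2 * (27)
= 54

54


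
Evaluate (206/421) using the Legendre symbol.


p = 421 is prime, so compute (206/421) with the reciprocity algorithm (Jacobi-symbol steps: pull out 2s via (2/n), flip via reciprocity, reduce):
  pull out 2: (2/421) = -1  (since 421 mod 8 = 5)
  reciprocity: (103/421) -> +(421/103)
  reduce: (9/103)
  reciprocity: (9/103) -> +(103/9)
  reduce: (4/9)
  pull out 2: (2/9) = +1  (since 9 mod 8 = 1)
  pull out 2: (2/9) = +1  (since 9 mod 8 = 1)
  (1/9) = 1
Product of signs = -1
(206/421) = -1

-1


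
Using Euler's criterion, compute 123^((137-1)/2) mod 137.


p = 137 is prime and the exponent is (p-1)/2 = 68, so by Euler's criterion 123^68 = (123/137) = +1 or -1 mod 137.
Compute by square-and-multiply:
  68 = 64 + 4 (binary 1000100)
  Repeated squaring mod 137: 123^1 = 123, 123^2 = 59, 123^4 = 56, 123^8 = 122, 123^16 = 88, 123^32 = 72, 123^64 = 115
  123^68 = 123^64 * 123^4 = 115 * 56 mod 137
    115 * 56 = 6440 = 1 mod 137
  123^68 = 1 mod 137
Result 1: 123 is a quadratic residue mod 137.
123^68 mod 137 = 1

1


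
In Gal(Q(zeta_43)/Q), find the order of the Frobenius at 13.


The Frobenius at p in Gal(Q(zeta_n)/Q) = (Z/nZ)* is the class of p, so its order is ord_43(13), the smallest k >= 1 with 13^k = 1 mod 43.
n = 43 = 43, phi(43) = 42; the order divides phi(n).
Divisors of 42: 1, 2, 3, 6, 7, 14, 21, 42
Repeated squaring mod 43: 13^1 = 13, 13^2 = 40, 13^4 = 9, 13^8 = 38, 13^16 = 25, 13^32 = 23
Test divisors in increasing order:
  k=1: 13^1 = 13 mod 43
  k=2: 13^2 = 40 mod 43
  k=3: 13^3 = 40 * 13 = 4 mod 43
  k=6: 13^6 = 9 * 40 = 16 mod 43
  k=7: 13^7 = 9 * 40 * 13 = 36 mod 43
  k=14: 13^14 = 38 * 9 * 40 = 6 mod 43
  k=21: 13^21 = 25 * 9 * 13 = 1 mod 43  <- first divisor giving 1
Order = 21

21


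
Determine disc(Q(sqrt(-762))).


For K = Q(sqrt(d)) with d squarefree: disc(K) = d if d = 1 mod 4, and disc(K) = 4d if d = 2 or 3 mod 4.
Here d = -762, and d mod 4 = 2.
d = 2 mod 4, not 1 (O_K = Z[sqrt(d)]), so disc(K) = 4d = 4 * (-762) = -3048

-3048


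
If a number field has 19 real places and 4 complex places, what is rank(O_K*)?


By Dirichlet's unit theorem:
rank = r1 + r2 - 1
= 19 + 4 - 1
= 22

22


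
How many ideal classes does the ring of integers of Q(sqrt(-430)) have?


K = Q(sqrt(-430)). d mod 4 = 2, so D = disc(K) = 4d = -1720
h(K) equals the number of primitive reduced positive-definite forms (a, b, c) = a*x^2 + b*x*y + c*y^2 with b^2 - 4ac = D,
where reduced means |b| <= a <= c, with b >= 0 whenever |b| = a or a = c, and primitive means gcd(a, b, c) = 1.
Reduced forces 3a^2 <= |D| = 1720, so 1 <= a <= 23; b must have the parity of D, and c = (b^2 - D)/(4a) must be an integer >= a.
Enumerate a = 1..23, b in [-a, a]:
  a=1: (1, 0, 430)  [1]
  a=2: (2, 0, 215)  [1]
  a=3..4: none
  a=5: (5, 0, 86)  [1]
  a=6: none
  a=7: (7, -4, 62), (7, 4, 62)  [2]
  a=8..9: none
  a=10: (10, 0, 43)  [1]
  a=11..12: none
  a=13: (13, -10, 35), (13, 10, 35)  [2]
  a=14: (14, -4, 31), (14, 4, 31)  [2]
  a=15..18: none
  a=19: (19, -16, 26), (19, 16, 26)  [2]
  a=20..23: none
Total reduced forms: 1 + 1 + 1 + 2 + 1 + 2 + 2 + 2 = 12
h = 12

12


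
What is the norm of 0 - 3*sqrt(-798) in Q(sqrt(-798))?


N(a + b*sqrt(d)) = a^2 - d*b^2
= (0)^2 - (-798)*(-3)^2
= 0 + 7182
= 7182

7182


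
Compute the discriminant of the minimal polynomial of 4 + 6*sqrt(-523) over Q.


The element 4 + 6*sqrt(-523) has minimal polynomial:
x^2 - 8*x + 18844
Discriminant = (-8)^2 - 4*(18844)
= 64 - 75376
= -75312

-75312


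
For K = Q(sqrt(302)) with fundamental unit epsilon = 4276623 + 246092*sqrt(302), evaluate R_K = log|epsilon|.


epsilon = 4276623 + 246092*sqrt(302)
= 8.5532e+06
R = ln(8.5532e+06)
= 15.9618

15.9618


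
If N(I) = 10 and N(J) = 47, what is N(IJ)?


N(IJ) = N(I) * N(J)
= 10 * 47
= 470

470


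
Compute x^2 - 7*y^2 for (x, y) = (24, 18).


x^2 - d*y^2
= 24^2 - 7*18^2
= 576 - 2268
= -1692

-1692


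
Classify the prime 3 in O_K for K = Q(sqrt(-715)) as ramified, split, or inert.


K = Q(sqrt(-715)). Since d mod 4 = 1, disc(K) = -715.
Check p | disc: -715 mod 3 = 2.
p does not divide disc. Compute Legendre symbol (d/p):
2^((3-1)/2) mod 3 = -1
(d/p) = -1, so p is inert: (p) stays prime with e=1, f=2, g=1.
Therefore p is inert.

inert


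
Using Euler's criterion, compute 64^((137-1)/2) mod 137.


p = 137 is prime and the exponent is (p-1)/2 = 68, so by Euler's criterion 64^68 = (64/137) = +1 or -1 mod 137.
Compute by square-and-multiply:
  68 = 64 + 4 (binary 1000100)
  Repeated squaring mod 137: 64^1 = 64, 64^2 = 123, 64^4 = 59, 64^8 = 56, 64^16 = 122, 64^32 = 88, 64^64 = 72
  64^68 = 64^64 * 64^4 = 72 * 59 mod 137
    72 * 59 = 4248 = 1 mod 137
  64^68 = 1 mod 137
Result 1: 64 is a quadratic residue mod 137.
64^68 mod 137 = 1

1


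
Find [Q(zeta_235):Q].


The degree equals Euler's totient phi(235).
235 = 5 * 47
phi(235) = 184

184


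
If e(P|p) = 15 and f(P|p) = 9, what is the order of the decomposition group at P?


|D_P| = e * f
= 15 * 9
= 135

135


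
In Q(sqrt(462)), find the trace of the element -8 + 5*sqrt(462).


Tr(a + b*sqrt(d)) = (a + b*sqrt(d)) + (a - b*sqrt(d)) = 2a
= 2 * (-8)
= -16

-16


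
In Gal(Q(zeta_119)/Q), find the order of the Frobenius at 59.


The Frobenius at p in Gal(Q(zeta_n)/Q) = (Z/nZ)* is the class of p, so its order is ord_119(59), the smallest k >= 1 with 59^k = 1 mod 119.
n = 119 = 7 * 17, phi(119) = 96; the order divides phi(n).
Divisors of 96: 1, 2, 3, 4, 6, 8, 12, 16, 24, 32, 48, 96
Repeated squaring mod 119: 59^1 = 59, 59^2 = 30, 59^4 = 67, 59^8 = 86, 59^16 = 18, 59^32 = 86, 59^64 = 18
Test divisors in increasing order:
  k=1: 59^1 = 59 mod 119
  k=2: 59^2 = 30 mod 119
  k=3: 59^3 = 30 * 59 = 104 mod 119
  k=4: 59^4 = 67 mod 119
  k=6: 59^6 = 67 * 30 = 106 mod 119
  k=8: 59^8 = 86 mod 119
  k=12: 59^12 = 86 * 67 = 50 mod 119
  k=16: 59^16 = 18 mod 119
  k=24: 59^24 = 18 * 86 = 1 mod 119  <- first divisor giving 1
Order = 24

24


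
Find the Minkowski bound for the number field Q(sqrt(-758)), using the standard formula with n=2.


d = -758, d mod 4 = 2, so disc(K) = 4d = -3032; |disc(K)| = 3032
Imaginary quadratic field, so n = 2, s = r2 = 1, r1 = 0
M = (n!/n^n) * (4/pi)^s * sqrt(|disc(K)|) = (2!/2^2) * (4/pi)^1 * sqrt(3032)
= 0.5 * 1.273240 * 55.063600
= 35.0546

35.0546


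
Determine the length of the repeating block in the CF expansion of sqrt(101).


Run the CF algorithm for sqrt(101).
a_0 = floor(sqrt(101)) = 10; set m_0=0, q_0=1.
Recurrence: m' = q*a - m,  q' = (d - m'^2)/q,  a' = floor((a_0 + m')/q').
  step 1: m=10, q=1, a=20
a_1 = 2*a_0 = 20, so the period closes here.
sqrt(101) = [10; 20]
Period length = 1

1


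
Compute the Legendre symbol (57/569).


p = 569 is prime, so compute (57/569) with the reciprocity algorithm (Jacobi-symbol steps: pull out 2s via (2/n), flip via reciprocity, reduce):
  reciprocity: (57/569) -> +(569/57)
  reduce: (56/57)
  pull out 2: (2/57) = +1  (since 57 mod 8 = 1)
  pull out 2: (2/57) = +1  (since 57 mod 8 = 1)
  pull out 2: (2/57) = +1  (since 57 mod 8 = 1)
  reciprocity: (7/57) -> +(57/7)
  reduce: (1/7)
  (1/7) = 1
Product of signs = 1
(57/569) = 1

1


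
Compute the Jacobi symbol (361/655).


Compute (361/655) via quadratic reciprocity:
  reciprocity: (361/655) -> +(655/361)
  reduce: (294/361)
  pull out 2: (2/361) = +1  (since 361 mod 8 = 1)
  reciprocity: (147/361) -> +(361/147)
  reduce: (67/147)
  reciprocity: (67/147) -> -(147/67)
  reduce: (13/67)
  reciprocity: (13/67) -> +(67/13)
  reduce: (2/13)
  pull out 2: (2/13) = -1  (since 13 mod 8 = 5)
  (1/13) = 1
Product of signs = 1

1


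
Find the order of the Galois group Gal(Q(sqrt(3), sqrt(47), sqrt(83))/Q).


The 3 square roots of distinct primes are multiplicatively independent over Q,
so [K:Q] = 2^3 and Gal(K/Q) is isomorphic to (Z/2Z)^3.
|Gal| = 2^3 = 8

8


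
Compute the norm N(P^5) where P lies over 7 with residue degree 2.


N(P^a) = p^(a*f)
= 7^(5*2)
= 7^10
= 282475249

282475249


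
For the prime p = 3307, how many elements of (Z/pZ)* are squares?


For prime p, the number of non-zero quadratic residues is (p-1)/2.
= (3307-1)/2
= 1653

1653


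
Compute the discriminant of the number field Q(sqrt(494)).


For K = Q(sqrt(d)) with d squarefree: disc(K) = d if d = 1 mod 4, and disc(K) = 4d if d = 2 or 3 mod 4.
Here d = 494, and d mod 4 = 2.
d = 2 mod 4, not 1 (O_K = Z[sqrt(d)]), so disc(K) = 4d = 4 * (494) = 1976

1976


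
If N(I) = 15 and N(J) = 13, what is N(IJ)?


N(IJ) = N(I) * N(J)
= 15 * 13
= 195

195


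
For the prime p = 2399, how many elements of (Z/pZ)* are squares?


For prime p, the number of non-zero quadratic residues is (p-1)/2.
= (2399-1)/2
= 1199

1199


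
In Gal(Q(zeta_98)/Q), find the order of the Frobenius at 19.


The Frobenius at p in Gal(Q(zeta_n)/Q) = (Z/nZ)* is the class of p, so its order is ord_98(19), the smallest k >= 1 with 19^k = 1 mod 98.
n = 98 = 2 * 7^2, phi(98) = 42; the order divides phi(n).
Divisors of 42: 1, 2, 3, 6, 7, 14, 21, 42
Repeated squaring mod 98: 19^1 = 19, 19^2 = 67, 19^4 = 79, 19^8 = 67, 19^16 = 79, 19^32 = 67
Test divisors in increasing order:
  k=1: 19^1 = 19 mod 98
  k=2: 19^2 = 67 mod 98
  k=3: 19^3 = 67 * 19 = 97 mod 98
  k=6: 19^6 = 79 * 67 = 1 mod 98  <- first divisor giving 1
Order = 6

6


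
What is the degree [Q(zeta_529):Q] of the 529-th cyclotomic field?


The degree equals Euler's totient phi(529).
529 = 23^2
phi(529) = 506

506


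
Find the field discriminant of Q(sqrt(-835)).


For K = Q(sqrt(d)) with d squarefree: disc(K) = d if d = 1 mod 4, and disc(K) = 4d if d = 2 or 3 mod 4.
Here d = -835, and d mod 4 = 1.
d = 1 mod 4 (O_K = Z[(1+sqrt(d))/2]), so disc(K) = d = -835

-835


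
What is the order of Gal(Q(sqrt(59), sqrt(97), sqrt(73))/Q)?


The 3 square roots of distinct primes are multiplicatively independent over Q,
so [K:Q] = 2^3 and Gal(K/Q) is isomorphic to (Z/2Z)^3.
|Gal| = 2^3 = 8

8


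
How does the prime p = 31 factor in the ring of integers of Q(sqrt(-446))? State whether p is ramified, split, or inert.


K = Q(sqrt(-446)). Since d mod 4 = 2, disc(K) = -1784.
Check p | disc: -1784 mod 31 = 14.
p does not divide disc. Compute Legendre symbol (d/p):
19^((31-1)/2) mod 31 = 1
(d/p) = 1, so p splits: (p) = P*P' with e=1, f=1, g=2.
Therefore p is split.

split


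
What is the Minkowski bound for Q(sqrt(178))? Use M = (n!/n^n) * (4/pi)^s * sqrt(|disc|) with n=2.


d = 178, d mod 4 = 2, so disc(K) = 4d = 712; |disc(K)| = 712
Real quadratic field, so n = 2, s = r2 = 0, r1 = 2
M = (n!/n^n) * (4/pi)^s * sqrt(|disc(K)|) = (2!/2^2) * (4/pi)^0 * sqrt(712)
= 0.5 * 1.000000 * 26.683328
= 13.3417

13.3417


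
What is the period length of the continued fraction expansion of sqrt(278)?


Run the CF algorithm for sqrt(278).
a_0 = floor(sqrt(278)) = 16; set m_0=0, q_0=1.
Recurrence: m' = q*a - m,  q' = (d - m'^2)/q,  a' = floor((a_0 + m')/q').
  step 1: m=16, q=22, a=1
  step 2: m=6, q=11, a=2
  step 3: m=16, q=2, a=16
  step 4: m=16, q=11, a=2
  step 5: m=6, q=22, a=1
  step 6: m=16, q=1, a=32
a_6 = 2*a_0 = 32, so the period closes here.
sqrt(278) = [16; 1, 2, 16, 2, 1, 32]
Period length = 6

6


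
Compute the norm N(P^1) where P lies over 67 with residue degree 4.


N(P^a) = p^(a*f)
= 67^(1*4)
= 67^4
= 20151121

20151121


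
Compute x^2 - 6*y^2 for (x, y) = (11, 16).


x^2 - d*y^2
= 11^2 - 6*16^2
= 121 - 1536
= -1415

-1415


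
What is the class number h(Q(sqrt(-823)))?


K = Q(sqrt(-823)). d mod 4 = 1, so D = disc(K) = d = -823
h(K) equals the number of primitive reduced positive-definite forms (a, b, c) = a*x^2 + b*x*y + c*y^2 with b^2 - 4ac = D,
where reduced means |b| <= a <= c, with b >= 0 whenever |b| = a or a = c, and primitive means gcd(a, b, c) = 1.
Reduced forces 3a^2 <= |D| = 823, so 1 <= a <= 16; b must have the parity of D, and c = (b^2 - D)/(4a) must be an integer >= a.
Enumerate a = 1..16, b in [-a, a]:
  a=1: (1, 1, 206)  [1]
  a=2: (2, -1, 103), (2, 1, 103)  [2]
  a=3: none
  a=4: (4, -3, 52), (4, 3, 52)  [2]
  a=5..7: none
  a=8: (8, -3, 26), (8, 3, 26)  [2]
  a=9..12: none
  a=13: (13, -3, 16), (13, 3, 16)  [2]
  a=14..16: none
Total reduced forms: 1 + 2 + 2 + 2 + 2 = 9
h = 9

9


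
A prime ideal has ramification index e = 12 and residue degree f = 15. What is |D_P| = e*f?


|D_P| = e * f
= 12 * 15
= 180

180


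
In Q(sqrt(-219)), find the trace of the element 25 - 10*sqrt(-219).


Tr(a + b*sqrt(d)) = (a + b*sqrt(d)) + (a - b*sqrt(d)) = 2a
= 2 * (25)
= 50

50


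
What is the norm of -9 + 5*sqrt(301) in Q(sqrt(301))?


N(a + b*sqrt(d)) = a^2 - d*b^2
= (-9)^2 - (301)*(5)^2
= 81 - 7525
= -7444

-7444


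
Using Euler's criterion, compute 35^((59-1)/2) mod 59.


p = 59 is prime and the exponent is (p-1)/2 = 29, so by Euler's criterion 35^29 = (35/59) = +1 or -1 mod 59.
Compute by square-and-multiply:
  29 = 16 + 8 + 4 + 1 (binary 11101)
  Repeated squaring mod 59: 35^1 = 35, 35^2 = 45, 35^4 = 19, 35^8 = 7, 35^16 = 49
  35^29 = 35^16 * 35^8 * 35^4 * 35^1 = 49 * 7 * 19 * 35 mod 59
    49 * 7 = 343 = 48 mod 59
    48 * 19 = 912 = 27 mod 59
    27 * 35 = 945 = 1 mod 59
  35^29 = 1 mod 59
Result 1: 35 is a quadratic residue mod 59.
35^29 mod 59 = 1

1


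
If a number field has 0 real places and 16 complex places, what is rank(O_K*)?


By Dirichlet's unit theorem:
rank = r1 + r2 - 1
= 0 + 16 - 1
= 15

15
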